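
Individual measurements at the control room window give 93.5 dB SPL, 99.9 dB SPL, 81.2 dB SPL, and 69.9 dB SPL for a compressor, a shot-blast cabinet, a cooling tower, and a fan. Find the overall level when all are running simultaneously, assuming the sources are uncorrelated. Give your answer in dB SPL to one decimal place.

100.8 dB SPL

Incoherent sources combine by intensity addition: L_total = 10·log₁₀(Σ 10^(L_i/10)).
Σ 10^(L/10) = 10^(93.5/10) + 10^(99.9/10) + 10^(81.2/10) + 10^(69.9/10) = 1.215e+10.
L_total = 10·log₁₀(1.215e+10) = 100.85 dB SPL.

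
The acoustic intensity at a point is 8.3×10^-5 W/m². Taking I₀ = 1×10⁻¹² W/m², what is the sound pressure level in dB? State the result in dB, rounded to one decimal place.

Dividing by I₀ shifts the exponent by 12: I/I₀ = 8.3×10^7.
L = 10·(0.9191 + 7) = 79.19 dB.

79.2 dB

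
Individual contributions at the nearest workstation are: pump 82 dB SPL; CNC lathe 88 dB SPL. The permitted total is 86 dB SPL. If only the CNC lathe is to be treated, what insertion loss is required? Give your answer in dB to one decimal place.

4.2 dB

Fixed contribution from the other source: Σ 10^(L/10) = 10^(82/10) = 1.585e+08 (82.00 dB SPL).
The limit corresponds to 10^(86/10) = 3.981e+08; subtracting the fixed part leaves 2.396e+08 for the CNC lathe, i.e. 83.80 dB SPL.
So the CNC lathe must be reduced from 88 to 83.80 dB SPL: IL = 4.20 dB.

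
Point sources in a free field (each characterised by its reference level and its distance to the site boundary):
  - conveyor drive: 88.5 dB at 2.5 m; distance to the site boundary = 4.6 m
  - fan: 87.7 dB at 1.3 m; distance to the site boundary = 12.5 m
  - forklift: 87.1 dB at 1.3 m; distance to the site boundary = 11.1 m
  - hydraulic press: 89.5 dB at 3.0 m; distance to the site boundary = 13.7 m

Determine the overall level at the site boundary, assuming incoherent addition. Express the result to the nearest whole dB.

84 dB

First find each source's level at the receiver (point-source: −20·log₁₀(r/r_ref)), then combine on an intensity basis.
conveyor drive: 88.5 − 20·log₁₀(4.6/2.5) = 88.5 − 5.30 = 83.20 dB.
fan: 87.7 − 20·log₁₀(12.5/1.3) = 87.7 − 19.66 = 68.04 dB.
forklift: 87.1 − 20·log₁₀(11.1/1.3) = 87.1 − 18.63 = 68.47 dB.
hydraulic press: 89.5 − 20·log₁₀(13.7/3.0) = 89.5 − 13.19 = 76.31 dB.
Σ 10^(L/10) = 2.652e+08 → L_total = 10·log₁₀(2.652e+08) = 84.24 dB.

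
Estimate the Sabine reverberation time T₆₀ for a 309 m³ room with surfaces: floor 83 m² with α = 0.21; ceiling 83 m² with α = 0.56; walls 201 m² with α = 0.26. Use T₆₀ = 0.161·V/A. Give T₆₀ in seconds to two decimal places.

Total absorption A = 83·0.21 + 83·0.56 + 201·0.26 = 116.17 m² sabins.
T₆₀ = 0.161·V/A = 0.161·309/116.17 = 0.428 s.

0.43 s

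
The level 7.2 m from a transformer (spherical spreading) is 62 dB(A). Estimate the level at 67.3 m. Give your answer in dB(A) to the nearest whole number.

43 dB(A)

Point-source attenuation: ΔL = 20·log₁₀(r₂/r₁) = 20·log₁₀(67.3/7.2) = 19.414 dB.
L₂ = 62 − 20·log₁₀(67.3/7.2) = 62 − 19.414 = 42.59 dB(A).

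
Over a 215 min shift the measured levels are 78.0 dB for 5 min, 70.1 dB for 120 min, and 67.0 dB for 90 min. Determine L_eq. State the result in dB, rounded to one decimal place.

69.7 dB

L_eq = 10·log₁₀[(1/T)·Σ tᵢ·10^(Lᵢ/10)] with T = 215 min.
Σ tᵢ·10^(Lᵢ/10) = 5·10^(78.0/10) + 120·10^(70.1/10) + 90·10^(67.0/10) = 1.994e+09.
L_eq = 10·log₁₀(1.994e+09/215) = 69.67 dB.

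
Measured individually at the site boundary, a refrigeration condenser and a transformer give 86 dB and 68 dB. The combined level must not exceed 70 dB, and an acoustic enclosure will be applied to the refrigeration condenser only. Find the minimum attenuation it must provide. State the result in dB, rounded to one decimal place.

20.3 dB

The untreated sources together contribute 10^(68/10) = 6.310e+06, i.e. 68.00 dB.
The limit corresponds to 10^(70/10) = 1.000e+07; subtracting the fixed part leaves 3.690e+06 for the refrigeration condenser, i.e. 65.67 dB.
Required insertion loss = 86 − 65.67 = 20.33 dB.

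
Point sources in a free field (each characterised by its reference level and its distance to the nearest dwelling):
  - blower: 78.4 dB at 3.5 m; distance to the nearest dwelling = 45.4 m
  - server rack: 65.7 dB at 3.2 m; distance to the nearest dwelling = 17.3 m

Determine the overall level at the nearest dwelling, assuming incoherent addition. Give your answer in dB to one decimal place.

57.3 dB

Apply inverse-square spreading to bring every level to the receiver, then sum 10^(L/10).
blower: 78.4 − 20·log₁₀(45.4/3.5) = 78.4 − 22.26 = 56.14 dB.
server rack: 65.7 − 20·log₁₀(17.3/3.2) = 65.7 − 14.66 = 51.04 dB.
Σ 10^(L/10) = 5.383e+05 → L_total = 10·log₁₀(5.383e+05) = 57.31 dB.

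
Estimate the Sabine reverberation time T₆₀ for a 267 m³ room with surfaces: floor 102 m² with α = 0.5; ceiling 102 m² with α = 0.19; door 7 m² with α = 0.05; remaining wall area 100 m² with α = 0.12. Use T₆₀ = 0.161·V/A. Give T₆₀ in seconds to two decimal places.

0.52 s

Summing Sᵢαᵢ: 102·0.5 + 102·0.19 + 7·0.05 + 100·0.12 = 82.73 m².
T₆₀ = 0.161·V/A = 0.161·267/82.73 = 0.520 s.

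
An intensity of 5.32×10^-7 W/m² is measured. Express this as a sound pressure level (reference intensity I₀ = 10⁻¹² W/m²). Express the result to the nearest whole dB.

L = 10·log₁₀(I/I₀) = 10·log₁₀(5.32×10^-7/10⁻¹²) = 10·log₁₀(5.32×10^5).
L = 10·(0.7259 + 5) = 57.26 dB.

57 dB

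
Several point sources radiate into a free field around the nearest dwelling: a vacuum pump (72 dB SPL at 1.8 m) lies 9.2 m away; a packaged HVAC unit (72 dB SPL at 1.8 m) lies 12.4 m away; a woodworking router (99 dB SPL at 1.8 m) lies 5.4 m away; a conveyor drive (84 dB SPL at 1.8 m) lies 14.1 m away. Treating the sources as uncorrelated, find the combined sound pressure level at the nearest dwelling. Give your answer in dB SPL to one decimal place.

89.5 dB SPL

Propagate each source to the receiver with L = L_ref − 20·log₁₀(r/r_ref), then add intensities.
vacuum pump: 72 − 20·log₁₀(9.2/1.8) = 72 − 14.17 = 57.83 dB SPL.
packaged HVAC unit: 72 − 20·log₁₀(12.4/1.8) = 72 − 16.76 = 55.24 dB SPL.
woodworking router: 99 − 20·log₁₀(5.4/1.8) = 99 − 9.54 = 89.46 dB SPL.
conveyor drive: 84 − 20·log₁₀(14.1/1.8) = 84 − 17.88 = 66.12 dB SPL.
Σ 10^(L/10) = 8.876e+08 → L_total = 10·log₁₀(8.876e+08) = 89.48 dB SPL.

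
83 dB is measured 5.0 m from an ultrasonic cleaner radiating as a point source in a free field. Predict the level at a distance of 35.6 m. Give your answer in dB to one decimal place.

66.0 dB

For a point source, L₂ = L₁ − 20·log₁₀(r₂/r₁).
L₂ = 83 − 20·log₁₀(35.6/5.0) = 83 − 17.050 = 65.95 dB.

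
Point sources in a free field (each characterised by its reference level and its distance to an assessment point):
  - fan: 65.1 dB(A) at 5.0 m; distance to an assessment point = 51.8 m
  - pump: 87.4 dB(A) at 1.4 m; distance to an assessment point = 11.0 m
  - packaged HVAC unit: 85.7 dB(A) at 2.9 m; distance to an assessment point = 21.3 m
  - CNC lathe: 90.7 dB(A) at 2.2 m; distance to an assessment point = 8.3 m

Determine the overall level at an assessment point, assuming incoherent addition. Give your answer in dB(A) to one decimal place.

79.9 dB(A)

Propagate each source to the receiver with L = L_ref − 20·log₁₀(r/r_ref), then add intensities.
fan: 65.1 − 20·log₁₀(51.8/5.0) = 65.1 − 20.31 = 44.79 dB(A).
pump: 87.4 − 20·log₁₀(11.0/1.4) = 87.4 − 17.91 = 69.49 dB(A).
packaged HVAC unit: 85.7 − 20·log₁₀(21.3/2.9) = 85.7 − 17.32 = 68.38 dB(A).
CNC lathe: 90.7 − 20·log₁₀(8.3/2.2) = 90.7 − 11.53 = 79.17 dB(A).
Σ 10^(L/10) = 9.836e+07 → L_total = 10·log₁₀(9.836e+07) = 79.93 dB(A).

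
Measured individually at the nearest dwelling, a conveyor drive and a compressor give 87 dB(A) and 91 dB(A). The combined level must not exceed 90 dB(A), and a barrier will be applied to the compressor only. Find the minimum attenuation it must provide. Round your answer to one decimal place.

The untreated sources together contribute 10^(87/10) = 5.012e+08, i.e. 87.00 dB(A).
The limit corresponds to 10^(90/10) = 1.000e+09; subtracting the fixed part leaves 4.988e+08 for the compressor, i.e. 86.98 dB(A).
Required insertion loss = 91 − 86.98 = 4.02 dB.

4.0 dB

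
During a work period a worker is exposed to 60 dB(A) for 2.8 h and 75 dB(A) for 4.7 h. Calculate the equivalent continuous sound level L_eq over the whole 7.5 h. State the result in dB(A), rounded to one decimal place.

73.1 dB(A)

Weight each interval's intensity by its duration and average over T = 7.5 h:
Σ tᵢ·10^(Lᵢ/10) = 2.8·10^(60/10) + 4.7·10^(75/10) = 1.514e+08.
L_eq = 10·log₁₀(1.514e+08/7.5) = 73.05 dB(A).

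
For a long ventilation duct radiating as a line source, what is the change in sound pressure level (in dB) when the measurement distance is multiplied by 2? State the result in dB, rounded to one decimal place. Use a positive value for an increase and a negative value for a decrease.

A line source loses 3 dB per doubling of distance; generally ΔL = −10·log₁₀(r₂/r₁).
ΔL = −10·log₁₀(2) = -3.01 dB.

-3.0 dB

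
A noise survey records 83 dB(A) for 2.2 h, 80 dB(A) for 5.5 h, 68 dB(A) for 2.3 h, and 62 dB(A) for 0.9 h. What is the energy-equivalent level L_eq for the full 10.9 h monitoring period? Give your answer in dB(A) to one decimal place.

79.6 dB(A)

The energy average is taken in the linear domain: L_eq = 10·log₁₀[(Σ tᵢ·10^(Lᵢ/10))/T], T = 10.9 h.
Σ tᵢ·10^(Lᵢ/10) = 2.2·10^(83/10) + 5.5·10^(80/10) + 2.3·10^(68/10) + 0.9·10^(62/10) = 1.005e+09.
L_eq = 10·log₁₀(1.005e+09/10.9) = 79.65 dB(A).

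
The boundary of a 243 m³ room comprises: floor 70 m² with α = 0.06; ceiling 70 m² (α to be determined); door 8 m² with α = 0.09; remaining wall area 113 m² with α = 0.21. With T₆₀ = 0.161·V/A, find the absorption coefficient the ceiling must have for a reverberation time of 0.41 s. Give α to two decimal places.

From T₆₀ = 0.161·V/A, the target T₆₀ = 0.41 s needs A = 0.161·243/0.41 = 95.42 m².
Absorption from the other surfaces = 70·0.06 + 8·0.09 + 113·0.21 = 28.65 m², so the ceiling must supply 66.77 m² over 70 m².
α = 66.77/70 = 0.954.

0.95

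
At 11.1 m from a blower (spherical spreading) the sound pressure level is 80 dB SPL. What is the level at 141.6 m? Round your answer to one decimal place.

57.9 dB SPL

Spherical spreading from a point source gives a 20·log₁₀(r₂/r₁) drop.
L₂ = 80 − 20·log₁₀(141.6/11.1) = 80 − 22.115 = 57.89 dB SPL.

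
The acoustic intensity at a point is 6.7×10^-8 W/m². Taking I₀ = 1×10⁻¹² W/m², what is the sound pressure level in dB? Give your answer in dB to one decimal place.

48.3 dB

I/I₀ = 6.7×10^-8/10⁻¹² = 6.7×10^4, and L = 10·log₁₀(I/I₀).
L = 10·(0.8261 + 4) = 48.26 dB.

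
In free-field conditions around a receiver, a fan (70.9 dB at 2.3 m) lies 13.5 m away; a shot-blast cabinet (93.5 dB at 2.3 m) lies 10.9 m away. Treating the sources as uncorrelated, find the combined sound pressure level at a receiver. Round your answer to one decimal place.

Propagate each source to the receiver with L = L_ref − 20·log₁₀(r/r_ref), then add intensities.
fan: 70.9 − 20·log₁₀(13.5/2.3) = 70.9 − 15.37 = 55.53 dB.
shot-blast cabinet: 93.5 − 20·log₁₀(10.9/2.3) = 93.5 − 13.51 = 79.99 dB.
Σ 10^(L/10) = 1.000e+08 → L_total = 10·log₁₀(1.000e+08) = 80.00 dB.

80.0 dB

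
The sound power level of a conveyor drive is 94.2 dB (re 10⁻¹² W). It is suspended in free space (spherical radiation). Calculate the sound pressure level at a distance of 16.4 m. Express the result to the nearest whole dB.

59 dB

Free-field spherical radiation: L_p = L_w − 10·log₁₀(4π·r²), r = 16.4 m.
4π·r² = 3380 m², 10·log₁₀ of that is 35.289 dB.
L_p = 94.2 − 35.289 = 58.91 dB.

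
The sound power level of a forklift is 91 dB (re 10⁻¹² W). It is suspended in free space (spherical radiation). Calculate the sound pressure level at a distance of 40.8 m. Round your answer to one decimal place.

L_p = L_w − 10·log₁₀(4π·r²) with r = 40.8 m.
4π·r² = 2.092e+04 m², 10·log₁₀ of that is 43.205 dB.
L_p = 91 − 43.205 = 47.79 dB.

47.8 dB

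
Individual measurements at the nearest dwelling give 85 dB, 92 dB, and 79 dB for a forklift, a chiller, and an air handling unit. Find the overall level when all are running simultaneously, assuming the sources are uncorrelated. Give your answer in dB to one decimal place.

Incoherent sources combine by intensity addition: L_total = 10·log₁₀(Σ 10^(L_i/10)).
Σ 10^(L/10) = 10^(85/10) + 10^(92/10) + 10^(79/10) = 1.981e+09.
L_total = 10·log₁₀(1.981e+09) = 92.97 dB.

93.0 dB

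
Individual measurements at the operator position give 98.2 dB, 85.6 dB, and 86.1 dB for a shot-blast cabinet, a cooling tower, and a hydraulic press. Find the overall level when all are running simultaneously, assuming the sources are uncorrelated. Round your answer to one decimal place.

For uncorrelated sources the intensities add, so convert each level to linear form, sum, and take 10·log₁₀ of the total.
Σ 10^(L/10) = 10^(98.2/10) + 10^(85.6/10) + 10^(86.1/10) = 7.377e+09.
L_total = 10·log₁₀(7.377e+09) = 98.68 dB.

98.7 dB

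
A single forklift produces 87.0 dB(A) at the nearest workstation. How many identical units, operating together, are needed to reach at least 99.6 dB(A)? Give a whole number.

N identical sources give L₁ + 10·log₁₀ N, so require 10·log₁₀ N ≥ 99.6 − 87.0 = 12.6 dB.
N ≥ 10^(12.6/10) = 18.197, so N = 19.

19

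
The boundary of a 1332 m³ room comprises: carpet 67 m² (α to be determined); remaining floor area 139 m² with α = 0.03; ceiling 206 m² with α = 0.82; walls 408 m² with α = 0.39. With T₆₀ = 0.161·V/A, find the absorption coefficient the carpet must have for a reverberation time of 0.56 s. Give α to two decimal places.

0.76

A = 0.161·V/T₆₀ = 0.161·1332/0.56 = 382.95 m² sabins.
Absorption from the other surfaces = 139·0.03 + 206·0.82 + 408·0.39 = 332.21 m², so the carpet must supply 50.74 m² over 67 m².
α = 50.74/67 = 0.757.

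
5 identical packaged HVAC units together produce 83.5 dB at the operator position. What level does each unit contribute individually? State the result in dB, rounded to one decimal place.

76.5 dB

5 equal contributions raise the level by 10·log₁₀ 5 = 6.990 dB, so each unit alone gives 83.5 − 6.990.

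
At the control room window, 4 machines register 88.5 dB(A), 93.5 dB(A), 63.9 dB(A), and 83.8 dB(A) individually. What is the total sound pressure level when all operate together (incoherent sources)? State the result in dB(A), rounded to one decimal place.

For uncorrelated sources the intensities add, so convert each level to linear form, sum, and take 10·log₁₀ of the total.
Σ 10^(L/10) = 10^(88.5/10) + 10^(93.5/10) + 10^(63.9/10) + 10^(83.8/10) = 3.189e+09.
L_total = 10·log₁₀(3.189e+09) = 95.04 dB(A).

95.0 dB(A)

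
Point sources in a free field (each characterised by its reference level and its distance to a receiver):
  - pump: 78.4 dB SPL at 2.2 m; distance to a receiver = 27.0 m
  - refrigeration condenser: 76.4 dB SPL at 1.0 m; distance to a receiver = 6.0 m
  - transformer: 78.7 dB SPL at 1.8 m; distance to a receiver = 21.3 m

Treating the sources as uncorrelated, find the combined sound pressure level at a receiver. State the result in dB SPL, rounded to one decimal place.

63.4 dB SPL

Propagate each source to the receiver with L = L_ref − 20·log₁₀(r/r_ref), then add intensities.
pump: 78.4 − 20·log₁₀(27.0/2.2) = 78.4 − 21.78 = 56.62 dB SPL.
refrigeration condenser: 76.4 − 20·log₁₀(6.0/1.0) = 76.4 − 15.56 = 60.84 dB SPL.
transformer: 78.7 − 20·log₁₀(21.3/1.8) = 78.7 − 21.46 = 57.24 dB SPL.
Σ 10^(L/10) = 2.201e+06 → L_total = 10·log₁₀(2.201e+06) = 63.43 dB SPL.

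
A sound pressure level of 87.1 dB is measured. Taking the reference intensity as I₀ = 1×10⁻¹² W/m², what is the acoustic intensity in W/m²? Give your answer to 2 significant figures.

I = I₀·10^(L/10) = 10⁻¹² × 10^(87.1/10) = 10^(-3.290).

0.00051 W/m²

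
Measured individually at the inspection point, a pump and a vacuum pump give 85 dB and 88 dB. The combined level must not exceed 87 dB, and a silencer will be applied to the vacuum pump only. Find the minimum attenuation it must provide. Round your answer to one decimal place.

5.3 dB

The untreated sources together contribute 10^(85/10) = 3.162e+08, i.e. 85.00 dB.
The limit corresponds to 10^(87/10) = 5.012e+08; subtracting the fixed part leaves 1.850e+08 for the vacuum pump, i.e. 82.67 dB.
So the vacuum pump must be reduced from 88 to 82.67 dB: IL = 5.33 dB.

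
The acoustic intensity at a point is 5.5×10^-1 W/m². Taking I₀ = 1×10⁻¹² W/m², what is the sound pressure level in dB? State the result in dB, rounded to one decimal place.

117.4 dB

L = 10·log₁₀(I/I₀) = 10·log₁₀(5.5×10^-1/10⁻¹²) = 10·log₁₀(5.5×10^11).
L = 10·(0.7404 + 11) = 117.40 dB.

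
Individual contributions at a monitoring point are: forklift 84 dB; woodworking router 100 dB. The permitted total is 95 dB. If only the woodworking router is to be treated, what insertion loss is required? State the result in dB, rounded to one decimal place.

The untreated sources together contribute 10^(84/10) = 2.512e+08, i.e. 84.00 dB.
The limit corresponds to 10^(95/10) = 3.162e+09; subtracting the fixed part leaves 2.911e+09 for the woodworking router, i.e. 94.64 dB.
Required insertion loss = 100 − 94.64 = 5.36 dB.

5.4 dB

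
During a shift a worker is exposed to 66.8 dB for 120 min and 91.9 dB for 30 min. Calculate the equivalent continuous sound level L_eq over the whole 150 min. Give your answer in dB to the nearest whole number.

85 dB

The energy average is taken in the linear domain: L_eq = 10·log₁₀[(Σ tᵢ·10^(Lᵢ/10))/T], T = 150 min.
Σ tᵢ·10^(Lᵢ/10) = 120·10^(66.8/10) + 30·10^(91.9/10) = 4.704e+10.
L_eq = 10·log₁₀(4.704e+10/150) = 84.96 dB.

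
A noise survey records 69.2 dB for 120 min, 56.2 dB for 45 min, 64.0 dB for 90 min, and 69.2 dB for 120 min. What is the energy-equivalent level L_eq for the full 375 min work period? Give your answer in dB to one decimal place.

67.8 dB

L_eq = 10·log₁₀[(1/T)·Σ tᵢ·10^(Lᵢ/10)] with T = 375 min.
Σ tᵢ·10^(Lᵢ/10) = 120·10^(69.2/10) + 45·10^(56.2/10) + 90·10^(64.0/10) + 120·10^(69.2/10) = 2.241e+09.
L_eq = 10·log₁₀(2.241e+09/375) = 67.76 dB.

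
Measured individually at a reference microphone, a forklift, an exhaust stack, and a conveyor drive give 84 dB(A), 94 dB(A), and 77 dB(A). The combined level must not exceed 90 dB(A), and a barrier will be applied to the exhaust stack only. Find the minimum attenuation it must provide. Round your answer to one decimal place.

Fixed contribution from the other sources: Σ 10^(L/10) = 10^(84/10) + 10^(77/10) = 3.013e+08 (84.79 dB(A)).
To meet 90 dB(A) overall, the treated exhaust stack may contribute at most 10^(90/10) − 3.013e+08 = 6.987e+08, i.e. 88.44 dB(A).
So the exhaust stack must be reduced from 94 to 88.44 dB(A): IL = 5.56 dB.

5.6 dB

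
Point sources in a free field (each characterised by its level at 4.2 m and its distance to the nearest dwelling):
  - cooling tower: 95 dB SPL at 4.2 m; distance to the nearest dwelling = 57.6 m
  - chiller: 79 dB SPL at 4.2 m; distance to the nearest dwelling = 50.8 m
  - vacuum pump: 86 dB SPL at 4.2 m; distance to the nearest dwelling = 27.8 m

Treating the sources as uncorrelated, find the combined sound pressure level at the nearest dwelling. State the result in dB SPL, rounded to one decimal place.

Apply inverse-square spreading to bring every level to the receiver, then sum 10^(L/10).
cooling tower: 95 − 20·log₁₀(57.6/4.2) = 95 − 22.74 = 72.26 dB SPL.
chiller: 79 − 20·log₁₀(50.8/4.2) = 79 − 21.65 = 57.35 dB SPL.
vacuum pump: 86 − 20·log₁₀(27.8/4.2) = 86 − 16.42 = 69.58 dB SPL.
Σ 10^(L/10) = 2.644e+07 → L_total = 10·log₁₀(2.644e+07) = 74.22 dB SPL.

74.2 dB SPL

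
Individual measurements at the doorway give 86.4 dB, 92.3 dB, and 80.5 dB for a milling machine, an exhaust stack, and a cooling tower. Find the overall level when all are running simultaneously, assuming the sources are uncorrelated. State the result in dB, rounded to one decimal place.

For uncorrelated sources the intensities add, so convert each level to linear form, sum, and take 10·log₁₀ of the total.
Σ 10^(L/10) = 10^(86.4/10) + 10^(92.3/10) + 10^(80.5/10) = 2.247e+09.
L_total = 10·log₁₀(2.247e+09) = 93.52 dB.

93.5 dB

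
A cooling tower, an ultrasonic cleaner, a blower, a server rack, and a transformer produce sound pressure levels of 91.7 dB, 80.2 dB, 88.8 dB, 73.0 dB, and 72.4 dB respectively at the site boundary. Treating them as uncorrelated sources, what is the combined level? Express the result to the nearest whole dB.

94 dB

Incoherent sources combine by intensity addition: L_total = 10·log₁₀(Σ 10^(L_i/10)).
Σ 10^(L/10) = 10^(91.7/10) + 10^(80.2/10) + 10^(88.8/10) + 10^(73.0/10) + 10^(72.4/10) = 2.380e+09.
L_total = 10·log₁₀(2.380e+09) = 93.77 dB.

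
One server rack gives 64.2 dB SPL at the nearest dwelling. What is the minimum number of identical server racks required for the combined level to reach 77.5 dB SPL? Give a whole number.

22

N identical sources give L₁ + 10·log₁₀ N, so require 10·log₁₀ N ≥ 77.5 − 64.2 = 13.3 dB.
N ≥ 10^(13.3/10) = 21.380, so N = 22.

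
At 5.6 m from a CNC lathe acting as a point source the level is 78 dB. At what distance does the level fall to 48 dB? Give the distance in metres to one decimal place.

The 30.0 dB drop corresponds to a distance ratio of 10^(30.0/20) for a point source.
r₂ = 5.6·10^((78−48)/20) = 5.6·10^(30.0/20) = 177.09 m.

177.1 m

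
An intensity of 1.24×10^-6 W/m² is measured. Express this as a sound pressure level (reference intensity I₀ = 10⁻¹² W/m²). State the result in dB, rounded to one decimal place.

L = 10·log₁₀(I/I₀) = 10·log₁₀(1.24×10^-6/10⁻¹²) = 10·log₁₀(1.24×10^6).
L = 10·(0.0934 + 6) = 60.93 dB.

60.9 dB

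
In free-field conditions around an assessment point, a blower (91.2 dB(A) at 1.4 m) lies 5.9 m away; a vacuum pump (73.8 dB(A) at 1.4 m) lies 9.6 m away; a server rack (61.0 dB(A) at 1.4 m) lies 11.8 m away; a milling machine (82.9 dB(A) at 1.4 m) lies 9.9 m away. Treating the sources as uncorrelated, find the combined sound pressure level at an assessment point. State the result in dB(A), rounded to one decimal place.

Apply inverse-square spreading to bring every level to the receiver, then sum 10^(L/10).
blower: 91.2 − 20·log₁₀(5.9/1.4) = 91.2 − 12.49 = 78.71 dB(A).
vacuum pump: 73.8 − 20·log₁₀(9.6/1.4) = 73.8 − 16.72 = 57.08 dB(A).
server rack: 61.0 − 20·log₁₀(11.8/1.4) = 61.0 − 18.52 = 42.48 dB(A).
milling machine: 82.9 − 20·log₁₀(9.9/1.4) = 82.9 − 16.99 = 65.91 dB(A).
Σ 10^(L/10) = 7.865e+07 → L_total = 10·log₁₀(7.865e+07) = 78.96 dB(A).

79.0 dB(A)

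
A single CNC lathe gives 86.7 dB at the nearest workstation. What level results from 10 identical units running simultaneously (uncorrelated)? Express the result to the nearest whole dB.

With 10 equal, uncorrelated contributions the intensity is 10× that of one unit, giving a rise of 10·log₁₀ 10.
L_total = 86.7 + 10·log₁₀(10) = 86.7 + 10.000 = 96.70 dB.

97 dB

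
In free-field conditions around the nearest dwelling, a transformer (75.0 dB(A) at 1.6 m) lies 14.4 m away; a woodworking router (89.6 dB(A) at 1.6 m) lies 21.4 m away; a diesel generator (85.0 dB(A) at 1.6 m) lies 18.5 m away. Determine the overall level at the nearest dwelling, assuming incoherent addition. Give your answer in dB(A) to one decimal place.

69.0 dB(A)

First find each source's level at the receiver (point-source: −20·log₁₀(r/r_ref)), then combine on an intensity basis.
transformer: 75.0 − 20·log₁₀(14.4/1.6) = 75.0 − 19.08 = 55.92 dB(A).
woodworking router: 89.6 − 20·log₁₀(21.4/1.6) = 89.6 − 22.53 = 67.07 dB(A).
diesel generator: 85.0 − 20·log₁₀(18.5/1.6) = 85.0 − 21.26 = 63.74 dB(A).
Σ 10^(L/10) = 7.854e+06 → L_total = 10·log₁₀(7.854e+06) = 68.95 dB(A).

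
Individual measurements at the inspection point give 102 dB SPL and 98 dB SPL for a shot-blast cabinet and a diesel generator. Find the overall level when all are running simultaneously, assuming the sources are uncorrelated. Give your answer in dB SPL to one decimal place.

103.5 dB SPL

Incoherent sources combine by intensity addition: L_total = 10·log₁₀(Σ 10^(L_i/10)).
Σ 10^(L/10) = 10^(102/10) + 10^(98/10) = 2.216e+10.
L_total = 10·log₁₀(2.216e+10) = 103.46 dB SPL.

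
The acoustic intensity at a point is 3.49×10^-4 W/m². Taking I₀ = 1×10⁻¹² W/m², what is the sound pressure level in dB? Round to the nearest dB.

I/I₀ = 3.49×10^-4/10⁻¹² = 3.49×10^8, and L = 10·log₁₀(I/I₀).
L = 10·(0.5428 + 8) = 85.43 dB.

85 dB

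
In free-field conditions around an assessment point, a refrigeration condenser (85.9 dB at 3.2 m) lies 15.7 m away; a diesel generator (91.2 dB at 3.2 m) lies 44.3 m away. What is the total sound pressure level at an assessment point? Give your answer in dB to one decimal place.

First find each source's level at the receiver (point-source: −20·log₁₀(r/r_ref)), then combine on an intensity basis.
refrigeration condenser: 85.9 − 20·log₁₀(15.7/3.2) = 85.9 − 13.81 = 72.09 dB.
diesel generator: 91.2 − 20·log₁₀(44.3/3.2) = 91.2 − 22.83 = 68.37 dB.
Σ 10^(L/10) = 2.304e+07 → L_total = 10·log₁₀(2.304e+07) = 73.62 dB.

73.6 dB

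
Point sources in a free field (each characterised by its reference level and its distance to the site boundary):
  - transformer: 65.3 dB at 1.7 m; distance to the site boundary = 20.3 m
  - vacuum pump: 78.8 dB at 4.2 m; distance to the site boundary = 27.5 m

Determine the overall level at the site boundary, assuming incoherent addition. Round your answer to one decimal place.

First find each source's level at the receiver (point-source: −20·log₁₀(r/r_ref)), then combine on an intensity basis.
transformer: 65.3 − 20·log₁₀(20.3/1.7) = 65.3 − 21.54 = 43.76 dB.
vacuum pump: 78.8 − 20·log₁₀(27.5/4.2) = 78.8 − 16.32 = 62.48 dB.
Σ 10^(L/10) = 1.793e+06 → L_total = 10·log₁₀(1.793e+06) = 62.54 dB.

62.5 dB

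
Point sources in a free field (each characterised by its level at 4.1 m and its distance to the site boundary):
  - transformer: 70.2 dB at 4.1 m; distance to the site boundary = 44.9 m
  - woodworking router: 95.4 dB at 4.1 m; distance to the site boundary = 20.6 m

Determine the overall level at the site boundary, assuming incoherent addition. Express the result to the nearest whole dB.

81 dB

Propagate each source to the receiver with L = L_ref − 20·log₁₀(r/r_ref), then add intensities.
transformer: 70.2 − 20·log₁₀(44.9/4.1) = 70.2 − 20.79 = 49.41 dB.
woodworking router: 95.4 − 20·log₁₀(20.6/4.1) = 95.4 − 14.02 = 81.38 dB.
Σ 10^(L/10) = 1.374e+08 → L_total = 10·log₁₀(1.374e+08) = 81.38 dB.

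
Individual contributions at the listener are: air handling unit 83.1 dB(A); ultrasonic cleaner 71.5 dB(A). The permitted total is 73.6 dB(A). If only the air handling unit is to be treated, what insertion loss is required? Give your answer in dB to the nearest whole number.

The untreated sources together contribute 10^(71.5/10) = 1.413e+07, i.e. 71.50 dB(A).
The limit corresponds to 10^(73.6/10) = 2.291e+07; subtracting the fixed part leaves 8.783e+06 for the air handling unit, i.e. 69.44 dB(A).
Required insertion loss = 83.1 − 69.44 = 13.66 dB.

14 dB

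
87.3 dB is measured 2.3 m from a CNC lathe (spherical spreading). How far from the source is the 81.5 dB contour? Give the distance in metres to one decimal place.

4.5 m

Point-source spreading drops the level by 20·log₁₀(r₂/r₁); inverting, r₂/r₁ = 10^(ΔL/20).
r₂ = 2.3·10^((87.3−81.5)/20) = 2.3·10^(5.8/20) = 4.48 m.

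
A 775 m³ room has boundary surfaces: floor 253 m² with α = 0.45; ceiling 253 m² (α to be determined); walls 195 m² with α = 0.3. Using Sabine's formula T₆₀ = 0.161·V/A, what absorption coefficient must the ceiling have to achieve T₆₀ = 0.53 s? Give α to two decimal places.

Required total absorption A = 0.161·775/0.53 = 235.42 m².
Absorption from the other surfaces = 253·0.45 + 195·0.3 = 172.35 m², so the ceiling must supply 63.07 m² over 253 m².
α = 63.07/253 = 0.249.

0.25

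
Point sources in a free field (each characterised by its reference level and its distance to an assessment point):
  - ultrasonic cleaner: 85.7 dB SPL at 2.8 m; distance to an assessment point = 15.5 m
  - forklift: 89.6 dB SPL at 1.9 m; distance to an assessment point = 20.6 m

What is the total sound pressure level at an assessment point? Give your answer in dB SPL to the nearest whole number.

Apply inverse-square spreading to bring every level to the receiver, then sum 10^(L/10).
ultrasonic cleaner: 85.7 − 20·log₁₀(15.5/2.8) = 85.7 − 14.86 = 70.84 dB SPL.
forklift: 89.6 − 20·log₁₀(20.6/1.9) = 89.6 − 20.70 = 68.90 dB SPL.
Σ 10^(L/10) = 1.988e+07 → L_total = 10·log₁₀(1.988e+07) = 72.98 dB SPL.

73 dB SPL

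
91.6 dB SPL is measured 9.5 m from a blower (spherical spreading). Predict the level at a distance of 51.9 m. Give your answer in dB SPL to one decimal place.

For a point source, L₂ = L₁ − 20·log₁₀(r₂/r₁).
L₂ = 91.6 − 20·log₁₀(51.9/9.5) = 91.6 − 14.749 = 76.85 dB SPL.

76.9 dB SPL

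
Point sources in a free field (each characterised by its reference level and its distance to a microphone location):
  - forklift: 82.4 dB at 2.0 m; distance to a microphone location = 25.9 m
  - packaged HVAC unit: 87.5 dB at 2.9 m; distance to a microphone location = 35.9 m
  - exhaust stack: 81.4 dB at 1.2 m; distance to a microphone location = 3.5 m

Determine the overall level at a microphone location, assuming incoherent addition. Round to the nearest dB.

73 dB

Apply inverse-square spreading to bring every level to the receiver, then sum 10^(L/10).
forklift: 82.4 − 20·log₁₀(25.9/2.0) = 82.4 − 22.25 = 60.15 dB.
packaged HVAC unit: 87.5 − 20·log₁₀(35.9/2.9) = 87.5 − 21.85 = 65.65 dB.
exhaust stack: 81.4 − 20·log₁₀(3.5/1.2) = 81.4 − 9.30 = 72.10 dB.
Σ 10^(L/10) = 2.093e+07 → L_total = 10·log₁₀(2.093e+07) = 73.21 dB.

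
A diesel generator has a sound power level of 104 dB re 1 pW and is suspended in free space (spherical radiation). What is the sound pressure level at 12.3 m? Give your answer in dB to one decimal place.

L_p = L_w − 10·log₁₀(4π·r²) with r = 12.3 m.
4π·r² = 1901 m², 10·log₁₀ of that is 32.790 dB.
L_p = 104 − 32.790 = 71.21 dB.

71.2 dB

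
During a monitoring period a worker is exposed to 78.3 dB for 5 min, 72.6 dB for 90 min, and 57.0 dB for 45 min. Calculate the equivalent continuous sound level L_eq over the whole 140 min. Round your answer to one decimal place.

71.5 dB

Weight each interval's intensity by its duration and average over T = 140 min:
Σ tᵢ·10^(Lᵢ/10) = 5·10^(78.3/10) + 90·10^(72.6/10) + 45·10^(57.0/10) = 1.998e+09.
L_eq = 10·log₁₀(1.998e+09/140) = 71.55 dB.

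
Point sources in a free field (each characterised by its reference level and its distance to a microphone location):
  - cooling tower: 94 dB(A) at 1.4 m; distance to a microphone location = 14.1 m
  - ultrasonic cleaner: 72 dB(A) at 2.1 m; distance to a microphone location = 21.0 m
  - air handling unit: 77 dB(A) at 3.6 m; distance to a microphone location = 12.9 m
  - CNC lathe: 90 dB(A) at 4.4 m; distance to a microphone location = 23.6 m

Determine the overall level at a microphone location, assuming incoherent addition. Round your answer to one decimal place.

Apply inverse-square spreading to bring every level to the receiver, then sum 10^(L/10).
cooling tower: 94 − 20·log₁₀(14.1/1.4) = 94 − 20.06 = 73.94 dB(A).
ultrasonic cleaner: 72 − 20·log₁₀(21.0/2.1) = 72 − 20.00 = 52.00 dB(A).
air handling unit: 77 − 20·log₁₀(12.9/3.6) = 77 − 11.09 = 65.91 dB(A).
CNC lathe: 90 − 20·log₁₀(23.6/4.4) = 90 − 14.59 = 75.41 dB(A).
Σ 10^(L/10) = 6.359e+07 → L_total = 10·log₁₀(6.359e+07) = 78.03 dB(A).

78.0 dB(A)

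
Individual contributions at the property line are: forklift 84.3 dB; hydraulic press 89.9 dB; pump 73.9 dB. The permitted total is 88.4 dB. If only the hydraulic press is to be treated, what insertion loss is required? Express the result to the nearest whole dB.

Everything except the hydraulic press sums to 10^(84.3/10) + 10^(73.9/10) = 2.937e+08 in linear terms, 84.68 dB.
To meet 88.4 dB overall, the treated hydraulic press may contribute at most 10^(88.4/10) − 2.937e+08 = 3.981e+08, i.e. 86.00 dB.
Required insertion loss = 89.9 − 86.00 = 3.90 dB.

4 dB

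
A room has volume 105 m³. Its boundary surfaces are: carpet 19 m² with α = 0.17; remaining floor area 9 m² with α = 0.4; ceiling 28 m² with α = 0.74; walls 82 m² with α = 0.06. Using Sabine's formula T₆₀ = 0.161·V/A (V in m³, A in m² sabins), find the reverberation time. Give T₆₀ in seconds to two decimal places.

0.52 s

Summing Sᵢαᵢ: 19·0.17 + 9·0.4 + 28·0.74 + 82·0.06 = 32.47 m².
T₆₀ = 0.161 × 105 / 32.47 = 0.521 s.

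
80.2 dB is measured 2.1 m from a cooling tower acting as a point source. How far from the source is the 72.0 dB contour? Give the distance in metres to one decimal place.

For a point source L₁ − L₂ = 20·log₁₀(r₂/r₁), so r₂ = r₁·10^((L₁−L₂)/20).
r₂ = 2.1·10^((80.2−72.0)/20) = 2.1·10^(8.2/20) = 5.40 m.

5.4 m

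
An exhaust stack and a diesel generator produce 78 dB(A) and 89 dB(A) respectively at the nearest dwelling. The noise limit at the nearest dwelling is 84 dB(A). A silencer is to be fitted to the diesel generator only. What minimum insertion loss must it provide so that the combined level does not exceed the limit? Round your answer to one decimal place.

6.3 dB

The untreated sources together contribute 10^(78/10) = 6.310e+07, i.e. 78.00 dB(A).
To meet 84 dB(A) overall, the treated diesel generator may contribute at most 10^(84/10) − 6.310e+07 = 1.881e+08, i.e. 82.74 dB(A).
Required insertion loss = 89 − 82.74 = 6.26 dB.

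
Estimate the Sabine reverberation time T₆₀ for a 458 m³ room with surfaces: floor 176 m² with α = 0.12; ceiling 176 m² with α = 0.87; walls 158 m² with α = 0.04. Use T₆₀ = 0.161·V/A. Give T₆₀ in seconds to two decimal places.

A = Σ Sᵢαᵢ = 176·0.12 + 176·0.87 + 158·0.04 = 180.56 m².
T₆₀ = 0.161 × 458 / 180.56 = 0.408 s.

0.41 s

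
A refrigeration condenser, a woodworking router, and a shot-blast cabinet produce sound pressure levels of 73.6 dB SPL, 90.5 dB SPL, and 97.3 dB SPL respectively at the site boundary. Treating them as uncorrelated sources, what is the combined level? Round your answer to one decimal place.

98.1 dB SPL

For uncorrelated sources the intensities add, so convert each level to linear form, sum, and take 10·log₁₀ of the total.
Σ 10^(L/10) = 10^(73.6/10) + 10^(90.5/10) + 10^(97.3/10) = 6.515e+09.
L_total = 10·log₁₀(6.515e+09) = 98.14 dB SPL.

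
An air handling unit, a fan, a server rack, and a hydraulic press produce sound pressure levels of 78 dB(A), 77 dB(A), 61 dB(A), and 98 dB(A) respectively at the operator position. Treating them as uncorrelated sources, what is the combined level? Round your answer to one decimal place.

98.1 dB(A)

Incoherent sources combine by intensity addition: L_total = 10·log₁₀(Σ 10^(L_i/10)).
Σ 10^(L/10) = 10^(78/10) + 10^(77/10) + 10^(61/10) + 10^(98/10) = 6.424e+09.
L_total = 10·log₁₀(6.424e+09) = 98.08 dB(A).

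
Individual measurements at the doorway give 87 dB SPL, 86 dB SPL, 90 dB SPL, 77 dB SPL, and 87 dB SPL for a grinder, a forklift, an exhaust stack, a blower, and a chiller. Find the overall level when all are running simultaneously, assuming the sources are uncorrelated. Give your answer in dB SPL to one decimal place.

For uncorrelated sources the intensities add, so convert each level to linear form, sum, and take 10·log₁₀ of the total.
Σ 10^(L/10) = 10^(87/10) + 10^(86/10) + 10^(90/10) + 10^(77/10) + 10^(87/10) = 2.451e+09.
L_total = 10·log₁₀(2.451e+09) = 93.89 dB SPL.

93.9 dB SPL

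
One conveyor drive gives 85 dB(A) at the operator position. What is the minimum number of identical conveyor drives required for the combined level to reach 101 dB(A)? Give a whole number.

Need L₁ + 10·log₁₀ N ≥ 101, i.e. log₁₀ N ≥ 1.60.
N ≥ 10^(16.0/10) = 39.811, so N = 40.

40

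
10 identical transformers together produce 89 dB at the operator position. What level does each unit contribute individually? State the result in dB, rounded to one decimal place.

79.0 dB

For N identical incoherent sources L_total = L₁ + 10·log₁₀ N, so L₁ = 89 − 10·log₁₀(10) = 89 − 10.000.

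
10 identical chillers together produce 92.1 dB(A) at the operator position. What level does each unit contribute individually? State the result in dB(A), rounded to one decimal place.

Dividing the total intensity by 10 lowers the level by 10·log₁₀ 10 = 10.000 dB: L₁ = 92.1 − 10.000.

82.1 dB(A)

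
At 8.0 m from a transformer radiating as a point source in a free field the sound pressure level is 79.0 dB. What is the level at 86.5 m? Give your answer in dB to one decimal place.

Spherical spreading from a point source gives a 20·log₁₀(r₂/r₁) drop.
L₂ = 79.0 − 20·log₁₀(86.5/8.0) = 79.0 − 20.679 = 58.32 dB.

58.3 dB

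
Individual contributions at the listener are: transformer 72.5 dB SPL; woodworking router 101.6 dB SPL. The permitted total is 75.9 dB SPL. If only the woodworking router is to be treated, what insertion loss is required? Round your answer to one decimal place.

Everything except the woodworking router sums to 10^(72.5/10) = 1.778e+07 in linear terms, 72.50 dB SPL.
To meet 75.9 dB SPL overall, the treated woodworking router may contribute at most 10^(75.9/10) − 1.778e+07 = 2.112e+07, i.e. 73.25 dB SPL.
Required insertion loss = 101.6 − 73.25 = 28.35 dB.

28.4 dB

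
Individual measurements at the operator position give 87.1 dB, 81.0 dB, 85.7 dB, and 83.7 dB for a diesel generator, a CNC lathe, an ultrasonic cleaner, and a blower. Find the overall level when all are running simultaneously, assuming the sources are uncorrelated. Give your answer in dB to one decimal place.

For uncorrelated sources the intensities add, so convert each level to linear form, sum, and take 10·log₁₀ of the total.
Σ 10^(L/10) = 10^(87.1/10) + 10^(81.0/10) + 10^(85.7/10) + 10^(83.7/10) = 1.245e+09.
L_total = 10·log₁₀(1.245e+09) = 90.95 dB.

91.0 dB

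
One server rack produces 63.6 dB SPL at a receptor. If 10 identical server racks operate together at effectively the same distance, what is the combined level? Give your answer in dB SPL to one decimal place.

With 10 equal, uncorrelated contributions the intensity is 10× that of one unit, giving a rise of 10·log₁₀ 10.
L_total = 63.6 + 10·log₁₀(10) = 63.6 + 10.000 = 73.60 dB SPL.

73.6 dB SPL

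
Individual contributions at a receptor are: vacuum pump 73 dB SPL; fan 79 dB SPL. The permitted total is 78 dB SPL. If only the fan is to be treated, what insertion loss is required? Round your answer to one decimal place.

Everything except the fan sums to 10^(73/10) = 1.995e+07 in linear terms, 73.00 dB SPL.
To meet 78 dB SPL overall, the treated fan may contribute at most 10^(78/10) − 1.995e+07 = 4.314e+07, i.e. 76.35 dB SPL.
Required insertion loss = 79 − 76.35 = 2.65 dB.

2.7 dB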